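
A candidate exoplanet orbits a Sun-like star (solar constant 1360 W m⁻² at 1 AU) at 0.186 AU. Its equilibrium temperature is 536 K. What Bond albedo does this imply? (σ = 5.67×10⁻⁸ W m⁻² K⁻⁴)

A ≈ 0.52

Flux at 0.186 AU: S = 1360/0.186² = 3.93×10⁴ W m⁻².
From T_eq⁴ = S(1−A)/(4σ): 1−A = 4σT_eq⁴/S.
1−A = 4 × 5.67×10⁻⁸ × (536)⁴ / 3.93×10⁴ = 0.476.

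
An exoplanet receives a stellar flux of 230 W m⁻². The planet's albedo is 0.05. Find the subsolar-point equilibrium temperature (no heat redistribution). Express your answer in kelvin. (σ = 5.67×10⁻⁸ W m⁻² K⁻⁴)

At the subsolar point the surface absorbs S(1−A) and emits σT⁴ per unit area — no factor of 4, since only the local patch is in balance.
T = [230 × 0.95 / 5.67×10⁻⁸]^(1/4) = (3.85×10⁹)^(1/4) = 249 K.

T_ss ≈ 249 K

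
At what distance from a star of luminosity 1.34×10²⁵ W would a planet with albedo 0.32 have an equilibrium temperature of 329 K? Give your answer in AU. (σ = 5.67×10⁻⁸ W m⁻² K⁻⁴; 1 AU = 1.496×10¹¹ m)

From T_eq⁴ = L(1−A)/(16πσd²): d = √[L(1−A)/(16πσT_eq⁴)].
d = √[1.34×10²⁵ × 0.68 / (16π × 5.67×10⁻⁸ × (329)⁴)] = 1.65×10¹⁰ m = 0.110 AU.

d ≈ 0.110 AU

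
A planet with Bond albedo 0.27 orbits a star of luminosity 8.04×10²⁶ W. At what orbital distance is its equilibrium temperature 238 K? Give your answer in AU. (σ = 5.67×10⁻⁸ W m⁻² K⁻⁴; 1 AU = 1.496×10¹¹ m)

d ≈ 1.69 AU

From T_eq⁴ = L(1−A)/(16πσd²): d = √[L(1−A)/(16πσT_eq⁴)].
d = √[8.04×10²⁶ × 0.73 / (16π × 5.67×10⁻⁸ × (238)⁴)] = 2.53×10¹¹ m = 1.69 AU.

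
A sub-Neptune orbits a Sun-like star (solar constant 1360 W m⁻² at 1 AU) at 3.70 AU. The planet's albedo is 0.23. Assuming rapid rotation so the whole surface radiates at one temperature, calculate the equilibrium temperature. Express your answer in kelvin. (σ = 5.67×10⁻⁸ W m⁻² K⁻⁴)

T_eq ≈ 136 K

Flux at 3.70 AU: S = 1360/3.70² = 99.3 W m⁻².
Energy balance: absorbed = emitted ⇒ πR²·S(1−A) = 4πR²·σT_eq⁴, so T_eq⁴ = S(1−A)/(4σ).
T_eq = [99.3 × 0.77 / (4 × 5.67×10⁻⁸)]^(1/4) = (3.37×10⁸)^(1/4) = 136 K.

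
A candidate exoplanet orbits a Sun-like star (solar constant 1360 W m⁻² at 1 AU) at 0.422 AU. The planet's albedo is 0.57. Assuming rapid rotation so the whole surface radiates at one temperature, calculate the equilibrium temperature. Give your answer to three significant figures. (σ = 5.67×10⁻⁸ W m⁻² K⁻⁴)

T_eq ≈ 347 K

Flux at 0.422 AU: S = 1360/0.422² = 7640 W m⁻².
Energy balance: absorbed = emitted ⇒ πR²·S(1−A) = 4πR²·σT_eq⁴, so T_eq⁴ = S(1−A)/(4σ).
T_eq = [7640 × 0.43 / (4 × 5.67×10⁻⁸)]^(1/4) = (1.45×10¹⁰)^(1/4) = 347 K.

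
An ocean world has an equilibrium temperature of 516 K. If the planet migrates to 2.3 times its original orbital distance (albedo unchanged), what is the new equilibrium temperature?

T_eq ≈ 340 K

T_eq ∝ L^(1/4) · d^(−1/2).
T′ = 516 / 2.3^(1/2) = 340 K.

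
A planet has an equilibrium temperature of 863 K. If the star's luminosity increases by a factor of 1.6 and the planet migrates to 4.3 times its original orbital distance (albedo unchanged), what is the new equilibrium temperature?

T_eq ∝ L^(1/4) · d^(−1/2).
T′ = 863 × 1.6^(1/4) / 4.3^(1/2) = 468 K.

T_eq ≈ 468 K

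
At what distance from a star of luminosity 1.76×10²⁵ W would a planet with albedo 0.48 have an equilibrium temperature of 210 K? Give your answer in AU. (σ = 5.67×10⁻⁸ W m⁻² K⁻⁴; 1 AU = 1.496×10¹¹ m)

From T_eq⁴ = L(1−A)/(16πσd²): d = √[L(1−A)/(16πσT_eq⁴)].
d = √[1.76×10²⁵ × 0.52 / (16π × 5.67×10⁻⁸ × (210)⁴)] = 4.06×10¹⁰ m = 0.272 AU.

d ≈ 0.272 AU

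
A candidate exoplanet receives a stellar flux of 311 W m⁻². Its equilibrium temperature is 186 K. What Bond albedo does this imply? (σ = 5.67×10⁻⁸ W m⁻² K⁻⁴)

A ≈ 0.13

From T_eq⁴ = S(1−A)/(4σ): 1−A = 4σT_eq⁴/S.
1−A = 4 × 5.67×10⁻⁸ × (186)⁴ / 311 = 0.873.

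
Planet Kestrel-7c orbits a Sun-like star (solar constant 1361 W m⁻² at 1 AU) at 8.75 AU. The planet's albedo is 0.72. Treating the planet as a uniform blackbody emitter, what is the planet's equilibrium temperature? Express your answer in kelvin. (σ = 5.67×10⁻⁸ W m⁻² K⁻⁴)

T_eq ≈ 68.4 K

Flux at 8.75 AU: S = 1361/8.75² = 17.8 W m⁻².
Energy balance: absorbed = emitted ⇒ πR²·S(1−A) = 4πR²·σT_eq⁴, so T_eq⁴ = S(1−A)/(4σ).
T_eq = [17.8 × 0.28 / (4 × 5.67×10⁻⁸)]^(1/4) = (2.19×10⁷)^(1/4) = 68.4 K.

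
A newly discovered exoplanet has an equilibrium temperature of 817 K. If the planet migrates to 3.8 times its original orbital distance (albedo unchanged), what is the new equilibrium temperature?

T_eq ∝ L^(1/4) · d^(−1/2).
T′ = 817 / 3.8^(1/2) = 419 K.

T_eq ≈ 419 K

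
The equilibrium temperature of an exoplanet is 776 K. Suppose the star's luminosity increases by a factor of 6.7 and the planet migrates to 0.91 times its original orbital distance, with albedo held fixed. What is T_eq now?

T_eq ∝ L^(1/4) · d^(−1/2).
T′ = 776 × 6.7^(1/4) / 0.91^(1/2) = 1310 K.

T_eq ≈ 1310 K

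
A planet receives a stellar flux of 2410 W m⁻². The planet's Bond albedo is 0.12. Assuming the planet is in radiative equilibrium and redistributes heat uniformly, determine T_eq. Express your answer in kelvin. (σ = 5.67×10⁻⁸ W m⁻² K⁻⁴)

T_eq ≈ 311 K

Energy balance: absorbed = emitted ⇒ πR²·S(1−A) = 4πR²·σT_eq⁴, so T_eq⁴ = S(1−A)/(4σ).
T_eq = [2410 × 0.88 / (4 × 5.67×10⁻⁸)]^(1/4) = (9.35×10⁹)^(1/4) = 311 K.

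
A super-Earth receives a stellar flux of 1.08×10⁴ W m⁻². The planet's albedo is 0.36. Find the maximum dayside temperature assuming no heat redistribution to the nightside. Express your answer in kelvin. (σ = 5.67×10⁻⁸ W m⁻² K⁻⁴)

T_ss ≈ 591 K

With no redistribution each surface element balances locally: S(1−A) = σT⁴.
T = [1.08×10⁴ × 0.64 / 5.67×10⁻⁸]^(1/4) = (1.22×10¹¹)^(1/4) = 591 K.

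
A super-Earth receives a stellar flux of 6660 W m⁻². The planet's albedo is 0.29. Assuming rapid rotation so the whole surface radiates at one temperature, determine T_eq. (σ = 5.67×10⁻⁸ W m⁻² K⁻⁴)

Energy balance: absorbed = emitted ⇒ πR²·S(1−A) = 4πR²·σT_eq⁴, so T_eq⁴ = S(1−A)/(4σ).
T_eq = [6660 × 0.71 / (4 × 5.67×10⁻⁸)]^(1/4) = (2.08×10¹⁰)^(1/4) = 380 K.

T_eq ≈ 380 K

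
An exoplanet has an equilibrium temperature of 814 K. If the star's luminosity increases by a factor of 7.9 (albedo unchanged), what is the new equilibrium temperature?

T_eq ∝ L^(1/4) · d^(−1/2).
T′ = 814 × 7.9^(1/4) = 1360 K.

T_eq ≈ 1360 K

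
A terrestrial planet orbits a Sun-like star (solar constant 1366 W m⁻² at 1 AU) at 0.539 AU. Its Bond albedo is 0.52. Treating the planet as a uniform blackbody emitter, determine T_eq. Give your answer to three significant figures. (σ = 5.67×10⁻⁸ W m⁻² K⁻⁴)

Flux at 0.539 AU: S = 1366/0.539² = 4700 W m⁻².
Energy balance: absorbed = emitted ⇒ πR²·S(1−A) = 4πR²·σT_eq⁴, so T_eq⁴ = S(1−A)/(4σ).
T_eq = [4700 × 0.48 / (4 × 5.67×10⁻⁸)]^(1/4) = (9.95×10⁹)^(1/4) = 316 K.

T_eq ≈ 316 K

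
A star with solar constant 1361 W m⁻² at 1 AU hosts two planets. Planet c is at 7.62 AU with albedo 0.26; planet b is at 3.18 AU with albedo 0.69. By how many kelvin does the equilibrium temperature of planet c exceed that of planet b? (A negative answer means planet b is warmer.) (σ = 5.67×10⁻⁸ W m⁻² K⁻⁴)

ΔT ≈ -22.9 K

T_eq = [S₀(1−A)/(4σd²)]^(1/4), so T ∝ (1−A)^(1/4) / √d.
T₁ = [1361×0.74/(4×5.67×10⁻⁸×7.62²)]^(1/4) = 93.52 K.
T₂ = [1361×0.31/(4×5.67×10⁻⁸×3.18²)]^(1/4) = 116.46 K.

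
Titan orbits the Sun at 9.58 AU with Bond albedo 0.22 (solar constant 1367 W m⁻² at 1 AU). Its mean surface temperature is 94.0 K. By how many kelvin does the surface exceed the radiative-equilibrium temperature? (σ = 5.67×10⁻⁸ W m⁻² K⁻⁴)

S = 1367/9.58² = 14.89 W m⁻².
T_eq = [S(1−A)/(4σ)]^(1/4) = [14.89×0.78/(4×5.67×10⁻⁸)]^(1/4) = 84.6 K.
ΔT = T_surf − T_eq = 94 − 84.6.

ΔT ≈ 9.4 K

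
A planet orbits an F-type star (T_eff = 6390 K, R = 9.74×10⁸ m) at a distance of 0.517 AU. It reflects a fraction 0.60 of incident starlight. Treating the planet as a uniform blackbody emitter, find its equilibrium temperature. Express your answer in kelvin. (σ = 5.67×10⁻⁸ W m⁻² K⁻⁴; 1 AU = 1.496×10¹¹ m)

d = 0.517 AU = 7.73×10¹⁰ m.
L = 4πR_⋆²σT_⋆⁴ = 4π(9.74×10⁸)² × 5.67×10⁻⁸ × (6390)⁴ = 1.13×10²⁷ W.
S = L/(4πd²) = 1.50×10⁴ W m⁻².
Energy balance: absorbed = emitted ⇒ πR²·S(1−A) = 4πR²·σT_eq⁴, so T_eq⁴ = S(1−A)/(4σ).
T_eq = [1.50×10⁴ × 0.40 / (4 × 5.67×10⁻⁸)]^(1/4) = (2.64×10¹⁰)^(1/4) = 403 K.

T_eq ≈ 403 K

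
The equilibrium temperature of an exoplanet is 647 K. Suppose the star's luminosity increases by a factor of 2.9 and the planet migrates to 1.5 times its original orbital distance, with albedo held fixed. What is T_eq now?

T_eq ≈ 689 K

T_eq ∝ L^(1/4) · d^(−1/2).
T′ = 647 × 2.9^(1/4) / 1.5^(1/2) = 689 K.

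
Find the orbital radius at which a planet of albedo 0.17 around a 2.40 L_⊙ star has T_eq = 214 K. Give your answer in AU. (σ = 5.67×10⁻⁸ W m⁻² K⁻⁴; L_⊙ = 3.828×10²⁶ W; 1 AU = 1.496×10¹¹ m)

d ≈ 2.39 AU

L = 2.40 × 3.828×10²⁶ = 9.19×10²⁶ W.
From T_eq⁴ = L(1−A)/(16πσd²): d = √[L(1−A)/(16πσT_eq⁴)].
d = √[9.19×10²⁶ × 0.83 / (16π × 5.67×10⁻⁸ × (214)⁴)] = 3.57×10¹¹ m = 2.39 AU.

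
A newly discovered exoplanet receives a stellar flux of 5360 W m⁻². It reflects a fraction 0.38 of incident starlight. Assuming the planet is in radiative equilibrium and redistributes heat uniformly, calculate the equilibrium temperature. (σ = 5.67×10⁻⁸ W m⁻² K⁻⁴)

T_eq ≈ 348 K

Energy balance: absorbed = emitted ⇒ πR²·S(1−A) = 4πR²·σT_eq⁴, so T_eq⁴ = S(1−A)/(4σ).
T_eq = [5360 × 0.62 / (4 × 5.67×10⁻⁸)]^(1/4) = (1.47×10¹⁰)^(1/4) = 348 K.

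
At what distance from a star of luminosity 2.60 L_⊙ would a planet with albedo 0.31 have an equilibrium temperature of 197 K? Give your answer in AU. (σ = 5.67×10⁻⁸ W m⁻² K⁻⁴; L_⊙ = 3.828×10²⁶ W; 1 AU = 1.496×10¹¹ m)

L = 2.60 × 3.828×10²⁶ = 9.95×10²⁶ W.
From T_eq⁴ = L(1−A)/(16πσd²): d = √[L(1−A)/(16πσT_eq⁴)].
d = √[9.95×10²⁶ × 0.69 / (16π × 5.67×10⁻⁸ × (197)⁴)] = 4.00×10¹¹ m = 2.67 AU.

d ≈ 2.67 AU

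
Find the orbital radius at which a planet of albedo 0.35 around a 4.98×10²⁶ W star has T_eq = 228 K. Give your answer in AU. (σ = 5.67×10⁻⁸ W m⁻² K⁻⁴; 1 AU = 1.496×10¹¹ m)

From T_eq⁴ = L(1−A)/(16πσd²): d = √[L(1−A)/(16πσT_eq⁴)].
d = √[4.98×10²⁶ × 0.65 / (16π × 5.67×10⁻⁸ × (228)⁴)] = 2.05×10¹¹ m = 1.37 AU.

d ≈ 1.37 AU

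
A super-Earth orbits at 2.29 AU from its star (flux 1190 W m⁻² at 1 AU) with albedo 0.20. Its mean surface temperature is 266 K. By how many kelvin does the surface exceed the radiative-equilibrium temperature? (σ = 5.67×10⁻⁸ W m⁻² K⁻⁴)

S = 1190/2.29² = 226.9 W m⁻².
T_eq = [S(1−A)/(4σ)]^(1/4) = [226.9×0.80/(4×5.67×10⁻⁸)]^(1/4) = 168.2 K.
ΔT = T_surf − T_eq = 266 − 168.2.

ΔT ≈ 97.8 K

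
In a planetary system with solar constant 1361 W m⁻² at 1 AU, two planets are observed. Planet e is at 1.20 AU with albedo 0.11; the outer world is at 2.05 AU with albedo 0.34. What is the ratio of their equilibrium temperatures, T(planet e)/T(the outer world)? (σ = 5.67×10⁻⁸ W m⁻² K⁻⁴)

T₁/T₂ ≈ 1.408

T_eq = [S₀(1−A)/(4σd²)]^(1/4), so T ∝ (1−A)^(1/4) / √d.
T₁ = [1361×0.89/(4×5.67×10⁻⁸×1.20²)]^(1/4) = 246.78 K.
T₂ = [1361×0.66/(4×5.67×10⁻⁸×2.05²)]^(1/4) = 175.21 K.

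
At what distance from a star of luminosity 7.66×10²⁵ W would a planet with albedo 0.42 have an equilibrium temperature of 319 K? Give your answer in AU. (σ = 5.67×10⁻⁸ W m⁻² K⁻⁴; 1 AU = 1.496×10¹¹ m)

d ≈ 0.259 AU

From T_eq⁴ = L(1−A)/(16πσd²): d = √[L(1−A)/(16πσT_eq⁴)].
d = √[7.66×10²⁵ × 0.58 / (16π × 5.67×10⁻⁸ × (319)⁴)] = 3.88×10¹⁰ m = 0.259 AU.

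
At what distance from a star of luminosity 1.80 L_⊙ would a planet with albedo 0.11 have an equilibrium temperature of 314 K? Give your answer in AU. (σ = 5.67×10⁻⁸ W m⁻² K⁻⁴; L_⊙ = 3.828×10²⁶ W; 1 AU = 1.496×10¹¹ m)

d ≈ 0.994 AU

L = 1.80 × 3.828×10²⁶ = 6.89×10²⁶ W.
From T_eq⁴ = L(1−A)/(16πσd²): d = √[L(1−A)/(16πσT_eq⁴)].
d = √[6.89×10²⁶ × 0.89 / (16π × 5.67×10⁻⁸ × (314)⁴)] = 1.49×10¹¹ m = 0.994 AU.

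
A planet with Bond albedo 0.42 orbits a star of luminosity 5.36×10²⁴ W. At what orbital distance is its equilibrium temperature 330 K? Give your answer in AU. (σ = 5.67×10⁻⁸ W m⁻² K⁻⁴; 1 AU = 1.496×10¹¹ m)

d ≈ 0.0641 AU

From T_eq⁴ = L(1−A)/(16πσd²): d = √[L(1−A)/(16πσT_eq⁴)].
d = √[5.36×10²⁴ × 0.58 / (16π × 5.67×10⁻⁸ × (330)⁴)] = 9.59×10⁹ m = 0.0641 AU.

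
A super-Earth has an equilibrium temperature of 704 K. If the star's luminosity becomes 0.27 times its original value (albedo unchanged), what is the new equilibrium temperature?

T_eq ≈ 507 K

T_eq ∝ L^(1/4) · d^(−1/2).
T′ = 704 × 0.27^(1/4) = 507 K.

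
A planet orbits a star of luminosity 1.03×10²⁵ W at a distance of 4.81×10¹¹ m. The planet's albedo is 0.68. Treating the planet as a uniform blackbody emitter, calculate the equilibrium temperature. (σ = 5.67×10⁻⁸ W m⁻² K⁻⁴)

T_eq ≈ 47.3 K

Flux: S = L/(4πd²) = 1.03×10²⁵/(4π×(4.81×10¹¹)²) = 3.54 W m⁻².
Energy balance: absorbed = emitted ⇒ πR²·S(1−A) = 4πR²·σT_eq⁴, so T_eq⁴ = S(1−A)/(4σ).
T_eq = [3.54 × 0.32 / (4 × 5.67×10⁻⁸)]^(1/4) = (5.00×10⁶)^(1/4) = 47.3 K.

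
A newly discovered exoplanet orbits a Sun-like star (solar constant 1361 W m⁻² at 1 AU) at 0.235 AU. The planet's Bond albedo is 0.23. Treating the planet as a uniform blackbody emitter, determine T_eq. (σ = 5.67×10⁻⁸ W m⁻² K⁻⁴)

T_eq ≈ 538 K

Flux at 0.235 AU: S = 1361/0.235² = 2.46×10⁴ W m⁻².
Energy balance: absorbed = emitted ⇒ πR²·S(1−A) = 4πR²·σT_eq⁴, so T_eq⁴ = S(1−A)/(4σ).
T_eq = [2.46×10⁴ × 0.77 / (4 × 5.67×10⁻⁸)]^(1/4) = (8.37×10¹⁰)^(1/4) = 538 K.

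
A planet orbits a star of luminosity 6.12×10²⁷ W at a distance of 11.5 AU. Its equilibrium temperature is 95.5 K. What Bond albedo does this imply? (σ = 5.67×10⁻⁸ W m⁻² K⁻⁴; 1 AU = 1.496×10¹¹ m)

d = 11.5 AU = 1.72×10¹² m.
Flux: S = L/(4πd²) = 6.12×10²⁷/(4π×(1.72×10¹²)²) = 165 W m⁻².
From T_eq⁴ = S(1−A)/(4σ): 1−A = 4σT_eq⁴/S.
1−A = 4 × 5.67×10⁻⁸ × (95.5)⁴ / 165 = 0.115.

A ≈ 0.89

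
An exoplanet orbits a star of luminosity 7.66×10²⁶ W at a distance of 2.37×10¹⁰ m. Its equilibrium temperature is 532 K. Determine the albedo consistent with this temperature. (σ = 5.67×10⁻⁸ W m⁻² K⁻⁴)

A ≈ 0.83

Flux: S = L/(4πd²) = 7.66×10²⁶/(4π×(2.37×10¹⁰)²) = 1.09×10⁵ W m⁻².
From T_eq⁴ = S(1−A)/(4σ): 1−A = 4σT_eq⁴/S.
1−A = 4 × 5.67×10⁻⁸ × (532)⁴ / 1.09×10⁵ = 0.167.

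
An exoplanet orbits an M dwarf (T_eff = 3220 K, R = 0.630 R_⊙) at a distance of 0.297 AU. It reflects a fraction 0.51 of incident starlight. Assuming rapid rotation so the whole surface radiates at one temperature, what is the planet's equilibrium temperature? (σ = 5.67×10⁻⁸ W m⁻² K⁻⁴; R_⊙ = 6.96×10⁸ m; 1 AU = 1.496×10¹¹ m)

R_⋆ = 0.630 × 6.96×10⁸ = 4.38×10⁸ m.
d = 0.297 AU = 4.44×10¹⁰ m.
L = 4πR_⋆²σT_⋆⁴ = 4π(4.38×10⁸)² × 5.67×10⁻⁸ × (3220)⁴ = 1.47×10²⁵ W.
S = L/(4πd²) = 594 W m⁻².
Energy balance: absorbed = emitted ⇒ πR²·S(1−A) = 4πR²·σT_eq⁴, so T_eq⁴ = S(1−A)/(4σ).
T_eq = [594 × 0.49 / (4 × 5.67×10⁻⁸)]^(1/4) = (1.28×10⁹)^(1/4) = 189 K.

T_eq ≈ 189 K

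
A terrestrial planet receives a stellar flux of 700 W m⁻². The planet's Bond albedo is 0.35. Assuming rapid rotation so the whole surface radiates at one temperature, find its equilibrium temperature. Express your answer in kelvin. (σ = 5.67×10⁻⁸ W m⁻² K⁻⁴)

T_eq ≈ 212 K

Energy balance: absorbed = emitted ⇒ πR²·S(1−A) = 4πR²·σT_eq⁴, so T_eq⁴ = S(1−A)/(4σ).
T_eq = [700 × 0.65 / (4 × 5.67×10⁻⁸)]^(1/4) = (2.01×10⁹)^(1/4) = 212 K.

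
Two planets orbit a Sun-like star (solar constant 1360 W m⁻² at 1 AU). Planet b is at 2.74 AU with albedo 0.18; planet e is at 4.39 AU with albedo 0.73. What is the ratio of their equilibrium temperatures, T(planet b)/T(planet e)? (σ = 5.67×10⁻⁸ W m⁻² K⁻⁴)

T_eq = [S₀(1−A)/(4σd²)]^(1/4), so T ∝ (1−A)^(1/4) / √d.
T₁ = [1360×0.82/(4×5.67×10⁻⁸×2.74²)]^(1/4) = 159.98 K.
T₂ = [1360×0.27/(4×5.67×10⁻⁸×4.39²)]^(1/4) = 95.74 K.

T₁/T₂ ≈ 1.671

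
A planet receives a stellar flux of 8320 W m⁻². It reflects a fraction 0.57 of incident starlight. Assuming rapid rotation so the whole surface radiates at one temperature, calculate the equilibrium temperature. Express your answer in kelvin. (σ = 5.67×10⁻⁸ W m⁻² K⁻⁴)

T_eq ≈ 354 K

Energy balance: absorbed = emitted ⇒ πR²·S(1−A) = 4πR²·σT_eq⁴, so T_eq⁴ = S(1−A)/(4σ).
T_eq = [8320 × 0.43 / (4 × 5.67×10⁻⁸)]^(1/4) = (1.58×10¹⁰)^(1/4) = 354 K.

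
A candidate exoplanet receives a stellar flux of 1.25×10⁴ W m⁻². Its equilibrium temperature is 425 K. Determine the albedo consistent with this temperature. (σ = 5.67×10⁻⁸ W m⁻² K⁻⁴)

A ≈ 0.41

From T_eq⁴ = S(1−A)/(4σ): 1−A = 4σT_eq⁴/S.
1−A = 4 × 5.67×10⁻⁸ × (425)⁴ / 1.25×10⁴ = 0.592.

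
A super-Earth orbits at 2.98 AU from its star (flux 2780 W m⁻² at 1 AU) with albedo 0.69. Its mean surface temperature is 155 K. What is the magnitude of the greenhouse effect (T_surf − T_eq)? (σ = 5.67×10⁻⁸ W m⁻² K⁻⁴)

ΔT ≈ 11.2 K

S = 2780/2.98² = 313.0 W m⁻².
T_eq = [S(1−A)/(4σ)]^(1/4) = [313.0×0.31/(4×5.67×10⁻⁸)]^(1/4) = 143.8 K.
ΔT = T_surf − T_eq = 155 − 143.8.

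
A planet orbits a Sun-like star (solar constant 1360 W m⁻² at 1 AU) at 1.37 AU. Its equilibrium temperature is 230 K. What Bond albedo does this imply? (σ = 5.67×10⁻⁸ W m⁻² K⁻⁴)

Flux at 1.37 AU: S = 1360/1.37² = 725 W m⁻².
From T_eq⁴ = S(1−A)/(4σ): 1−A = 4σT_eq⁴/S.
1−A = 4 × 5.67×10⁻⁸ × (230)⁴ / 725 = 0.876.

A ≈ 0.12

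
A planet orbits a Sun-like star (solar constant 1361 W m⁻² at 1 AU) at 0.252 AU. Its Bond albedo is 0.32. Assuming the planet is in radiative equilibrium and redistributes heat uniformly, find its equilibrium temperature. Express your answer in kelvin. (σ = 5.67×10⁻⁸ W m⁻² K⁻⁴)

T_eq ≈ 503 K

Flux at 0.252 AU: S = 1361/0.252² = 2.14×10⁴ W m⁻².
Energy balance: absorbed = emitted ⇒ πR²·S(1−A) = 4πR²·σT_eq⁴, so T_eq⁴ = S(1−A)/(4σ).
T_eq = [2.14×10⁴ × 0.68 / (4 × 5.67×10⁻⁸)]^(1/4) = (6.43×10¹⁰)^(1/4) = 503 K.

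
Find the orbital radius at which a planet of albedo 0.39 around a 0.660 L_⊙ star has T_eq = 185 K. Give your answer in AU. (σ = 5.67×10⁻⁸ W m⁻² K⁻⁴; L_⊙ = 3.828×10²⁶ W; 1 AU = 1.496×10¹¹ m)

d ≈ 1.44 AU

L = 0.660 × 3.828×10²⁶ = 2.53×10²⁶ W.
From T_eq⁴ = L(1−A)/(16πσd²): d = √[L(1−A)/(16πσT_eq⁴)].
d = √[2.53×10²⁶ × 0.61 / (16π × 5.67×10⁻⁸ × (185)⁴)] = 2.15×10¹¹ m = 1.44 AU.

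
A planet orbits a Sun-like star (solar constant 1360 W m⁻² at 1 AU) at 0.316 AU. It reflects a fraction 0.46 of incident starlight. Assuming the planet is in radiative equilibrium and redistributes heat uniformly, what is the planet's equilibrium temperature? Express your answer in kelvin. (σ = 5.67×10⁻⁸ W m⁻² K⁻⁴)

T_eq ≈ 424 K

Flux at 0.316 AU: S = 1360/0.316² = 1.36×10⁴ W m⁻².
Energy balance: absorbed = emitted ⇒ πR²·S(1−A) = 4πR²·σT_eq⁴, so T_eq⁴ = S(1−A)/(4σ).
T_eq = [1.36×10⁴ × 0.54 / (4 × 5.67×10⁻⁸)]^(1/4) = (3.24×10¹⁰)^(1/4) = 424 K.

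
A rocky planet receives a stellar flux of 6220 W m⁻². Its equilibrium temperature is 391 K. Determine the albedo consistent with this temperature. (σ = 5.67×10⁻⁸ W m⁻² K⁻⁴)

From T_eq⁴ = S(1−A)/(4σ): 1−A = 4σT_eq⁴/S.
1−A = 4 × 5.67×10⁻⁸ × (391)⁴ / 6220 = 0.852.

A ≈ 0.15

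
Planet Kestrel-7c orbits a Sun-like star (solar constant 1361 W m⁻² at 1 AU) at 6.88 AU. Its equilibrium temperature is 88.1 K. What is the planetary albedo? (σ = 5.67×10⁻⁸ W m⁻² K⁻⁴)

A ≈ 0.52

Flux at 6.88 AU: S = 1361/6.88² = 28.8 W m⁻².
From T_eq⁴ = S(1−A)/(4σ): 1−A = 4σT_eq⁴/S.
1−A = 4 × 5.67×10⁻⁸ × (88.1)⁴ / 28.8 = 0.475.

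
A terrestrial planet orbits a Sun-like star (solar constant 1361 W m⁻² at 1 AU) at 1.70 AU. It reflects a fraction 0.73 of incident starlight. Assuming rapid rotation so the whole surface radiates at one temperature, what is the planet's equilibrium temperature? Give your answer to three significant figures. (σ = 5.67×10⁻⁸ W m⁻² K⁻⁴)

T_eq ≈ 154 K

Flux at 1.70 AU: S = 1361/1.70² = 471 W m⁻².
Energy balance: absorbed = emitted ⇒ πR²·S(1−A) = 4πR²·σT_eq⁴, so T_eq⁴ = S(1−A)/(4σ).
T_eq = [471 × 0.27 / (4 × 5.67×10⁻⁸)]^(1/4) = (5.61×10⁸)^(1/4) = 154 K.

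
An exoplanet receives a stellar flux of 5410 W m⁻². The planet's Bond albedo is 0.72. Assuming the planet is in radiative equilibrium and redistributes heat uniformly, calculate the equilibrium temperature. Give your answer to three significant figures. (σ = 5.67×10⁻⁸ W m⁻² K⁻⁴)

Energy balance: absorbed = emitted ⇒ πR²·S(1−A) = 4πR²·σT_eq⁴, so T_eq⁴ = S(1−A)/(4σ).
T_eq = [5410 × 0.28 / (4 × 5.67×10⁻⁸)]^(1/4) = (6.68×10⁹)^(1/4) = 286 K.

T_eq ≈ 286 K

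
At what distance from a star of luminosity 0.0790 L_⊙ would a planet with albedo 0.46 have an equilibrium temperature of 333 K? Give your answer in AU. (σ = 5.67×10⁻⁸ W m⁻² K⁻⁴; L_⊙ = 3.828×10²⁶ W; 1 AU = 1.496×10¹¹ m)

L = 0.0790 × 3.828×10²⁶ = 3.02×10²⁵ W.
From T_eq⁴ = L(1−A)/(16πσd²): d = √[L(1−A)/(16πσT_eq⁴)].
d = √[3.02×10²⁵ × 0.54 / (16π × 5.67×10⁻⁸ × (333)⁴)] = 2.16×10¹⁰ m = 0.144 AU.

d ≈ 0.144 AU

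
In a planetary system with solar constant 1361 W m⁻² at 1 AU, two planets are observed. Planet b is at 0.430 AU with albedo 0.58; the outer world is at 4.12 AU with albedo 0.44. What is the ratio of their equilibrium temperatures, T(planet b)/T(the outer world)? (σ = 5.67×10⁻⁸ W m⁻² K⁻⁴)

T₁/T₂ ≈ 2.881

T_eq = [S₀(1−A)/(4σd²)]^(1/4), so T ∝ (1−A)^(1/4) / √d.
T₁ = [1361×0.42/(4×5.67×10⁻⁸×0.430²)]^(1/4) = 341.69 K.
T₂ = [1361×0.56/(4×5.67×10⁻⁸×4.12²)]^(1/4) = 118.62 K.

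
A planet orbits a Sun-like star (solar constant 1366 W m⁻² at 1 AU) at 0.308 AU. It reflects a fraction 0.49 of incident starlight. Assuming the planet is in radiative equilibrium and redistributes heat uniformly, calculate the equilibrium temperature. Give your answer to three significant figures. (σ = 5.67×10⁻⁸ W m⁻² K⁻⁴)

Flux at 0.308 AU: S = 1366/0.308² = 1.44×10⁴ W m⁻².
Energy balance: absorbed = emitted ⇒ πR²·S(1−A) = 4πR²·σT_eq⁴, so T_eq⁴ = S(1−A)/(4σ).
T_eq = [1.44×10⁴ × 0.51 / (4 × 5.67×10⁻⁸)]^(1/4) = (3.24×10¹⁰)^(1/4) = 424 K.

T_eq ≈ 424 K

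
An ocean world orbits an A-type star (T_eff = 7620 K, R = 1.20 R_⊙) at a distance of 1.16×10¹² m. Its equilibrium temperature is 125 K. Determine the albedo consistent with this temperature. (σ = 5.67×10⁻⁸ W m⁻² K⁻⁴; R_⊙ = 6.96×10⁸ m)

A ≈ 0.44

R_⋆ = 1.20 × 6.96×10⁸ = 8.35×10⁸ m.
L = 4πR_⋆²σT_⋆⁴ = 4π(8.35×10⁸)² × 5.67×10⁻⁸ × (7620)⁴ = 1.68×10²⁷ W.
S = L/(4πd²) = 99.1 W m⁻².
From T_eq⁴ = S(1−A)/(4σ): 1−A = 4σT_eq⁴/S.
1−A = 4 × 5.67×10⁻⁸ × (125)⁴ / 99.1 = 0.559.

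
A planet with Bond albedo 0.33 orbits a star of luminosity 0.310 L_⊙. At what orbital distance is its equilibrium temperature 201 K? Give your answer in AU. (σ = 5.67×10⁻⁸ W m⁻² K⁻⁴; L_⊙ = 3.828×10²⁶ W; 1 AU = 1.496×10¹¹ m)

d ≈ 0.874 AU

L = 0.310 × 3.828×10²⁶ = 1.19×10²⁶ W.
From T_eq⁴ = L(1−A)/(16πσd²): d = √[L(1−A)/(16πσT_eq⁴)].
d = √[1.19×10²⁶ × 0.67 / (16π × 5.67×10⁻⁸ × (201)⁴)] = 1.31×10¹¹ m = 0.874 AU.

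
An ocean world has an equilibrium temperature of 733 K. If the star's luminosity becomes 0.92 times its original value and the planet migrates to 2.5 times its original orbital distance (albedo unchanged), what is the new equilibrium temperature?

T_eq ≈ 454 K

T_eq ∝ L^(1/4) · d^(−1/2).
T′ = 733 × 0.92^(1/4) / 2.5^(1/2) = 454 K.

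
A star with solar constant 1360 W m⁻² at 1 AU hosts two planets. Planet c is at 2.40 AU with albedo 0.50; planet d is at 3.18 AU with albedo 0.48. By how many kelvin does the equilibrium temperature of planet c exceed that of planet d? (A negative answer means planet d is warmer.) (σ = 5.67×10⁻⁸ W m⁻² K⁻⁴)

T_eq = [S₀(1−A)/(4σd²)]^(1/4), so T ∝ (1−A)^(1/4) / √d.
T₁ = [1360×0.50/(4×5.67×10⁻⁸×2.40²)]^(1/4) = 151.05 K.
T₂ = [1360×0.52/(4×5.67×10⁻⁸×3.18²)]^(1/4) = 132.51 K.

ΔT ≈ 18.5 K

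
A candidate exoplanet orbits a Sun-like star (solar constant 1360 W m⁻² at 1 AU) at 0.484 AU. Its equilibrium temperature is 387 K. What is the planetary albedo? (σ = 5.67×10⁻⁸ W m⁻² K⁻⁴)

Flux at 0.484 AU: S = 1360/0.484² = 5810 W m⁻².
From T_eq⁴ = S(1−A)/(4σ): 1−A = 4σT_eq⁴/S.
1−A = 4 × 5.67×10⁻⁸ × (387)⁴ / 5810 = 0.876.

A ≈ 0.12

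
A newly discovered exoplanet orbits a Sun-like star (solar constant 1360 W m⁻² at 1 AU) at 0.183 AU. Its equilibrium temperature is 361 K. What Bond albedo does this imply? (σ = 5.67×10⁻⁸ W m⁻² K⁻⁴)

A ≈ 0.91

Flux at 0.183 AU: S = 1360/0.183² = 4.06×10⁴ W m⁻².
From T_eq⁴ = S(1−A)/(4σ): 1−A = 4σT_eq⁴/S.
1−A = 4 × 5.67×10⁻⁸ × (361)⁴ / 4.06×10⁴ = 0.095.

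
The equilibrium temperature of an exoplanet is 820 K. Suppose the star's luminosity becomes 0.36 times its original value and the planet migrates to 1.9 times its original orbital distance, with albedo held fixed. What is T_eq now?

T_eq ∝ L^(1/4) · d^(−1/2).
T′ = 820 × 0.36^(1/4) / 1.9^(1/2) = 461 K.

T_eq ≈ 461 K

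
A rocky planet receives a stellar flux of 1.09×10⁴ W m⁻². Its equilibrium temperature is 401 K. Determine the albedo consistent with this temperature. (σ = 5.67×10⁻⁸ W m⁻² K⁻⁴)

A ≈ 0.46

From T_eq⁴ = S(1−A)/(4σ): 1−A = 4σT_eq⁴/S.
1−A = 4 × 5.67×10⁻⁸ × (401)⁴ / 1.09×10⁴ = 0.538.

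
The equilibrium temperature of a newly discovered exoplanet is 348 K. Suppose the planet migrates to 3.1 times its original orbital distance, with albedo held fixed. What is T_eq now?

T_eq ∝ L^(1/4) · d^(−1/2).
T′ = 348 / 3.1^(1/2) = 198 K.

T_eq ≈ 198 K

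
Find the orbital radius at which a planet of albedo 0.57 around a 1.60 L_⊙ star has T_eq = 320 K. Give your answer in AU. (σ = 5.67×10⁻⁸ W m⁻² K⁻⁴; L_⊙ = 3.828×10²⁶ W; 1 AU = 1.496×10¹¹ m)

L = 1.60 × 3.828×10²⁶ = 6.12×10²⁶ W.
From T_eq⁴ = L(1−A)/(16πσd²): d = √[L(1−A)/(16πσT_eq⁴)].
d = √[6.12×10²⁶ × 0.43 / (16π × 5.67×10⁻⁸ × (320)⁴)] = 9.39×10¹⁰ m = 0.628 AU.

d ≈ 0.628 AU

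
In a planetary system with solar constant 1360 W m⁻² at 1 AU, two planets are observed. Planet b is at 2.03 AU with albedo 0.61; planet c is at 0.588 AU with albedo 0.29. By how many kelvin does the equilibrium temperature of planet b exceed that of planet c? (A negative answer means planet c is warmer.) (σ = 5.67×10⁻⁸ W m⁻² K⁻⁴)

ΔT ≈ -178.8 K

T_eq = [S₀(1−A)/(4σd²)]^(1/4), so T ∝ (1−A)^(1/4) / √d.
T₁ = [1360×0.39/(4×5.67×10⁻⁸×2.03²)]^(1/4) = 154.34 K.
T₂ = [1360×0.71/(4×5.67×10⁻⁸×0.588²)]^(1/4) = 333.12 K.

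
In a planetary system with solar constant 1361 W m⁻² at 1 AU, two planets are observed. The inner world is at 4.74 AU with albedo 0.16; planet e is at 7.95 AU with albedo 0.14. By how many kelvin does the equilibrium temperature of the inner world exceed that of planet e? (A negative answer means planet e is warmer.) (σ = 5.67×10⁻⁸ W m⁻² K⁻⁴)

T_eq = [S₀(1−A)/(4σd²)]^(1/4), so T ∝ (1−A)^(1/4) / √d.
T₁ = [1361×0.84/(4×5.67×10⁻⁸×4.74²)]^(1/4) = 122.39 K.
T₂ = [1361×0.86/(4×5.67×10⁻⁸×7.95²)]^(1/4) = 95.06 K.

ΔT ≈ 27.3 K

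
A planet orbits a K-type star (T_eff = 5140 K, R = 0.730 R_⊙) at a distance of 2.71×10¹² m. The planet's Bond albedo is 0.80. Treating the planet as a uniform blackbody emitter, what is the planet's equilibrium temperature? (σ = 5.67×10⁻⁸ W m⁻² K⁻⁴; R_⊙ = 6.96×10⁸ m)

R_⋆ = 0.730 × 6.96×10⁸ = 5.08×10⁸ m.
L = 4πR_⋆²σT_⋆⁴ = 4π(5.08×10⁸)² × 5.67×10⁻⁸ × (5140)⁴ = 1.28×10²⁶ W.
S = L/(4πd²) = 1.39 W m⁻².
Energy balance: absorbed = emitted ⇒ πR²·S(1−A) = 4πR²·σT_eq⁴, so T_eq⁴ = S(1−A)/(4σ).
T_eq = [1.39 × 0.20 / (4 × 5.67×10⁻⁸)]^(1/4) = (1.23×10⁶)^(1/4) = 33.3 K.

T_eq ≈ 33.3 K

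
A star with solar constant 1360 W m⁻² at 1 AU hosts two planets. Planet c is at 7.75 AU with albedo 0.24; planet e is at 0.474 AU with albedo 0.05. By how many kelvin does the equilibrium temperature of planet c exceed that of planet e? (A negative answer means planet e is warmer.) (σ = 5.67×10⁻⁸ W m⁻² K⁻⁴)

ΔT ≈ -305.7 K

T_eq = [S₀(1−A)/(4σd²)]^(1/4), so T ∝ (1−A)^(1/4) / √d.
T₁ = [1360×0.76/(4×5.67×10⁻⁸×7.75²)]^(1/4) = 93.33 K.
T₂ = [1360×0.95/(4×5.67×10⁻⁸×0.474²)]^(1/4) = 399.04 K.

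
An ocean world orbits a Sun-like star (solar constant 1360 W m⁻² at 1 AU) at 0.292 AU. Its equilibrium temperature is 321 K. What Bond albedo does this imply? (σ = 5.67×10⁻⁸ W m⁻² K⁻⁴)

A ≈ 0.85

Flux at 0.292 AU: S = 1360/0.292² = 1.60×10⁴ W m⁻².
From T_eq⁴ = S(1−A)/(4σ): 1−A = 4σT_eq⁴/S.
1−A = 4 × 5.67×10⁻⁸ × (321)⁴ / 1.60×10⁴ = 0.151.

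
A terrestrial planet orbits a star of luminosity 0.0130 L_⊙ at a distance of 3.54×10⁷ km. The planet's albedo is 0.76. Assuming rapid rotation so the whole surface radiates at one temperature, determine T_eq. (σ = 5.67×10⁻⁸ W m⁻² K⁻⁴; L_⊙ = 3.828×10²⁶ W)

d = 3.54×10⁷ km = 3.54×10¹⁰ m.
L = 0.0130 × 3.828×10²⁶ = 4.98×10²⁴ W.
Flux: S = L/(4πd²) = 4.98×10²⁴/(4π×(3.54×10¹⁰)²) = 316 W m⁻².
Energy balance: absorbed = emitted ⇒ πR²·S(1−A) = 4πR²·σT_eq⁴, so T_eq⁴ = S(1−A)/(4σ).
T_eq = [316 × 0.24 / (4 × 5.67×10⁻⁸)]^(1/4) = (3.34×10⁸)^(1/4) = 135 K.

T_eq ≈ 135 K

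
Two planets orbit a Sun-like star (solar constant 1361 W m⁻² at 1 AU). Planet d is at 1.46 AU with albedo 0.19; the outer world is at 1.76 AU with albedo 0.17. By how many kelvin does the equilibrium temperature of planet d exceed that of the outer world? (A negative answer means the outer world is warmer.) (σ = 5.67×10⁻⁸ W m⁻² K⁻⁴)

ΔT ≈ 18.3 K

T_eq = [S₀(1−A)/(4σd²)]^(1/4), so T ∝ (1−A)^(1/4) / √d.
T₁ = [1361×0.81/(4×5.67×10⁻⁸×1.46²)]^(1/4) = 218.52 K.
T₂ = [1361×0.83/(4×5.67×10⁻⁸×1.76²)]^(1/4) = 200.25 K.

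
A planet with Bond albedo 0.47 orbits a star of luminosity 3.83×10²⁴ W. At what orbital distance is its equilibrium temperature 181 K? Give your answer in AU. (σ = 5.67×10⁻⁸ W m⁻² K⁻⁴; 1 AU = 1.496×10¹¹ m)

d ≈ 0.172 AU

From T_eq⁴ = L(1−A)/(16πσd²): d = √[L(1−A)/(16πσT_eq⁴)].
d = √[3.83×10²⁴ × 0.53 / (16π × 5.67×10⁻⁸ × (181)⁴)] = 2.58×10¹⁰ m = 0.172 AU.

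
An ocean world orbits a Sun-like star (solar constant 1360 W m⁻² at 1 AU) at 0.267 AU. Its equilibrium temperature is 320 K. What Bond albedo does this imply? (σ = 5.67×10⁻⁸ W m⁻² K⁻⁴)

Flux at 0.267 AU: S = 1360/0.267² = 1.91×10⁴ W m⁻².
From T_eq⁴ = S(1−A)/(4σ): 1−A = 4σT_eq⁴/S.
1−A = 4 × 5.67×10⁻⁸ × (320)⁴ / 1.91×10⁴ = 0.125.

A ≈ 0.88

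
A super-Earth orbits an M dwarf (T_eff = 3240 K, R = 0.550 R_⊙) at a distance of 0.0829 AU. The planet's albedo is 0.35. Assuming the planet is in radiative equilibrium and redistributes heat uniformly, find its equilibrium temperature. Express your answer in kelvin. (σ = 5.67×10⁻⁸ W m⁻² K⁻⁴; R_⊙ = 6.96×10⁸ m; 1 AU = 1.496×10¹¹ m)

T_eq ≈ 361 K

R_⋆ = 0.550 × 6.96×10⁸ = 3.83×10⁸ m.
d = 0.0829 AU = 1.24×10¹⁰ m.
L = 4πR_⋆²σT_⋆⁴ = 4π(3.83×10⁸)² × 5.67×10⁻⁸ × (3240)⁴ = 1.15×10²⁵ W.
S = L/(4πd²) = 5950 W m⁻².
Energy balance: absorbed = emitted ⇒ πR²·S(1−A) = 4πR²·σT_eq⁴, so T_eq⁴ = S(1−A)/(4σ).
T_eq = [5950 × 0.65 / (4 × 5.67×10⁻⁸)]^(1/4) = (1.71×10¹⁰)^(1/4) = 361 K.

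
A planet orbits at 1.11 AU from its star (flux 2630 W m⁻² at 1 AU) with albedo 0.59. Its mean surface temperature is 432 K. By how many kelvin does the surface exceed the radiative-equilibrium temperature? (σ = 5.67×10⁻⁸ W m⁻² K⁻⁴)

S = 2630/1.11² = 2135 W m⁻².
T_eq = [S(1−A)/(4σ)]^(1/4) = [2135×0.41/(4×5.67×10⁻⁸)]^(1/4) = 249.2 K.
ΔT = T_surf − T_eq = 432 − 249.2.

ΔT ≈ 182.8 K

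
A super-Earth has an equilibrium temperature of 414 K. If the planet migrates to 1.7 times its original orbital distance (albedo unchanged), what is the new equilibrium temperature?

T_eq ≈ 318 K

T_eq ∝ L^(1/4) · d^(−1/2).
T′ = 414 / 1.7^(1/2) = 318 K.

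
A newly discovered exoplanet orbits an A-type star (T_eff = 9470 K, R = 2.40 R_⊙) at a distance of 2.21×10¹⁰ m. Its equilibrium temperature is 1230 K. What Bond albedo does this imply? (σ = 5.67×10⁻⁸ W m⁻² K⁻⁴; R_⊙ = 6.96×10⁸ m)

R_⋆ = 2.40 × 6.96×10⁸ = 1.67×10⁹ m.
L = 4πR_⋆²σT_⋆⁴ = 4π(1.67×10⁹)² × 5.67×10⁻⁸ × (9470)⁴ = 1.60×10²⁸ W.
S = L/(4πd²) = 2.61×10⁶ W m⁻².
From T_eq⁴ = S(1−A)/(4σ): 1−A = 4σT_eq⁴/S.
1−A = 4 × 5.67×10⁻⁸ × (1230)⁴ / 2.61×10⁶ = 0.199.

A ≈ 0.80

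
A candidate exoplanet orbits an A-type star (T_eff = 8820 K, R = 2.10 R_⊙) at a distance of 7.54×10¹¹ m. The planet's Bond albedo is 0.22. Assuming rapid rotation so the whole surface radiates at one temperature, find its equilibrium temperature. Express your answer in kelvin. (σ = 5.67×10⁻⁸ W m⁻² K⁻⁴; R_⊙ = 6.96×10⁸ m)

T_eq ≈ 258 K

R_⋆ = 2.10 × 6.96×10⁸ = 1.46×10⁹ m.
L = 4πR_⋆²σT_⋆⁴ = 4π(1.46×10⁹)² × 5.67×10⁻⁸ × (8820)⁴ = 9.21×10²⁷ W.
S = L/(4πd²) = 1290 W m⁻².
Energy balance: absorbed = emitted ⇒ πR²·S(1−A) = 4πR²·σT_eq⁴, so T_eq⁴ = S(1−A)/(4σ).
T_eq = [1290 × 0.78 / (4 × 5.67×10⁻⁸)]^(1/4) = (4.43×10⁹)^(1/4) = 258 K.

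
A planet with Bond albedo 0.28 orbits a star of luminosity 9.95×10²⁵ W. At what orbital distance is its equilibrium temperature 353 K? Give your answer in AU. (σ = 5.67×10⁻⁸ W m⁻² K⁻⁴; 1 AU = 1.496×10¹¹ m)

d ≈ 0.269 AU

From T_eq⁴ = L(1−A)/(16πσd²): d = √[L(1−A)/(16πσT_eq⁴)].
d = √[9.95×10²⁵ × 0.72 / (16π × 5.67×10⁻⁸ × (353)⁴)] = 4.02×10¹⁰ m = 0.269 AU.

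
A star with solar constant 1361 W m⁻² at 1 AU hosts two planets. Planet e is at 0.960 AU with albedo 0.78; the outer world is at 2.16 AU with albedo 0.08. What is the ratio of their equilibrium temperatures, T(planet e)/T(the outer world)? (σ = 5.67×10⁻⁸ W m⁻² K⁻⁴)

T₁/T₂ ≈ 1.049

T_eq = [S₀(1−A)/(4σd²)]^(1/4), so T ∝ (1−A)^(1/4) / √d.
T₁ = [1361×0.22/(4×5.67×10⁻⁸×0.960²)]^(1/4) = 194.55 K.
T₂ = [1361×0.92/(4×5.67×10⁻⁸×2.16²)]^(1/4) = 185.47 K.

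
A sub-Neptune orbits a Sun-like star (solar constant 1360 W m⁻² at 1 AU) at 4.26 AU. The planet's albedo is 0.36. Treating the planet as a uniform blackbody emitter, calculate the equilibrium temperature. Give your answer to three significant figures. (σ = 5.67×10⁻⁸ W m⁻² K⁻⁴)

T_eq ≈ 121 K

Flux at 4.26 AU: S = 1360/4.26² = 74.9 W m⁻².
Energy balance: absorbed = emitted ⇒ πR²·S(1−A) = 4πR²·σT_eq⁴, so T_eq⁴ = S(1−A)/(4σ).
T_eq = [74.9 × 0.64 / (4 × 5.67×10⁻⁸)]^(1/4) = (2.11×10⁸)^(1/4) = 121 K.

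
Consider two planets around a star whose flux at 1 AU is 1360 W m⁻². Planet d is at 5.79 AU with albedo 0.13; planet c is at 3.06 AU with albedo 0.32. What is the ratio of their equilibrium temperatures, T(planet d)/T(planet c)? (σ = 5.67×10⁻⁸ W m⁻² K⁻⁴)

T₁/T₂ ≈ 0.773

T_eq = [S₀(1−A)/(4σd²)]^(1/4), so T ∝ (1−A)^(1/4) / √d.
T₁ = [1360×0.87/(4×5.67×10⁻⁸×5.79²)]^(1/4) = 111.69 K.
T₂ = [1360×0.68/(4×5.67×10⁻⁸×3.06²)]^(1/4) = 144.46 K.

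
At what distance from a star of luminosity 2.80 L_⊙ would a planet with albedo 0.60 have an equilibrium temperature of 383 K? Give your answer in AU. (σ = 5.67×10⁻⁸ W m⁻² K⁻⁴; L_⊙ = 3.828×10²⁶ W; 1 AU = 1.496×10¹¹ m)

d ≈ 0.559 AU

L = 2.80 × 3.828×10²⁶ = 1.07×10²⁷ W.
From T_eq⁴ = L(1−A)/(16πσd²): d = √[L(1−A)/(16πσT_eq⁴)].
d = √[1.07×10²⁷ × 0.40 / (16π × 5.67×10⁻⁸ × (383)⁴)] = 8.36×10¹⁰ m = 0.559 AU.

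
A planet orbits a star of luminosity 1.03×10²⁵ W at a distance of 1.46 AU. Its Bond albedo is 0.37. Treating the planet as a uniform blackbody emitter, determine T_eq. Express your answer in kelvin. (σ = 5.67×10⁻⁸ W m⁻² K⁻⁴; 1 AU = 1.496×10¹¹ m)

T_eq ≈ 83.1 K

d = 1.46 AU = 2.18×10¹¹ m.
Flux: S = L/(4πd²) = 1.03×10²⁵/(4π×(2.18×10¹¹)²) = 17.2 W m⁻².
Energy balance: absorbed = emitted ⇒ πR²·S(1−A) = 4πR²·σT_eq⁴, so T_eq⁴ = S(1−A)/(4σ).
T_eq = [17.2 × 0.63 / (4 × 5.67×10⁻⁸)]^(1/4) = (4.77×10⁷)^(1/4) = 83.1 K.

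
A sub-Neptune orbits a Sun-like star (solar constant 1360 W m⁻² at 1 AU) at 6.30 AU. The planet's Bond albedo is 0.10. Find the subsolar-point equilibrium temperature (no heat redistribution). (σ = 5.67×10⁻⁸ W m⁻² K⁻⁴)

Flux at 6.30 AU: S = 1360/6.30² = 34.3 W m⁻².
At the subsolar point the surface absorbs S(1−A) and emits σT⁴ per unit area — no factor of 4, since only the local patch is in balance.
T = [34.3 × 0.90 / 5.67×10⁻⁸]^(1/4) = (5.44×10⁸)^(1/4) = 153 K.

T_ss ≈ 153 K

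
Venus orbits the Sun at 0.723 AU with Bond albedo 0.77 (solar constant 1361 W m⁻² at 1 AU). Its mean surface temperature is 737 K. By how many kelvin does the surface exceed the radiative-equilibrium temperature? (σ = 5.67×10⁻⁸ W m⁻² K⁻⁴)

ΔT ≈ 510.3 K

S = 1361/0.723² = 2604 W m⁻².
T_eq = [S(1−A)/(4σ)]^(1/4) = [2604×0.23/(4×5.67×10⁻⁸)]^(1/4) = 226.7 K.
ΔT = T_surf − T_eq = 737 − 226.7.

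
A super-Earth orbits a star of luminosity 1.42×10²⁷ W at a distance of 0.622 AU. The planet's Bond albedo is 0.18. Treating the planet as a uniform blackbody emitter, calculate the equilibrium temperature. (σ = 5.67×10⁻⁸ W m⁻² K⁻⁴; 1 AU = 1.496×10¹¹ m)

d = 0.622 AU = 9.31×10¹⁰ m.
Flux: S = L/(4πd²) = 1.42×10²⁷/(4π×(9.31×10¹⁰)²) = 1.31×10⁴ W m⁻².
Energy balance: absorbed = emitted ⇒ πR²·S(1−A) = 4πR²·σT_eq⁴, so T_eq⁴ = S(1−A)/(4σ).
T_eq = [1.31×10⁴ × 0.82 / (4 × 5.67×10⁻⁸)]^(1/4) = (4.72×10¹⁰)^(1/4) = 466 K.

T_eq ≈ 466 K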